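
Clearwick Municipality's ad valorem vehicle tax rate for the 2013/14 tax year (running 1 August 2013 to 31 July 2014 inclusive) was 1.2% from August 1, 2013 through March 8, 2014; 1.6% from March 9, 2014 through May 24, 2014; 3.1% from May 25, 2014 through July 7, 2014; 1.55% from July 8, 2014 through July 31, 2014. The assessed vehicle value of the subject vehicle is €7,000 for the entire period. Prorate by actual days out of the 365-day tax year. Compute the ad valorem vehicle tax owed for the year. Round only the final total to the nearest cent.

€107.55

August 1, 2013 – March 8, 2014: 220 days at 1.2% → €7,000 × 1.2% × 220/365 = €50.6301
March 9 – May 24, 2014: 77 days at 1.6% → €7,000 × 1.6% × 77/365 = €23.6274
May 25 – July 7, 2014: 44 days at 3.1% → €7,000 × 3.1% × 44/365 = €26.1589
July 8 – July 31, 2014: 24 days at 1.55% → €7,000 × 1.55% × 24/365 = €7.1342
Total = €107.5507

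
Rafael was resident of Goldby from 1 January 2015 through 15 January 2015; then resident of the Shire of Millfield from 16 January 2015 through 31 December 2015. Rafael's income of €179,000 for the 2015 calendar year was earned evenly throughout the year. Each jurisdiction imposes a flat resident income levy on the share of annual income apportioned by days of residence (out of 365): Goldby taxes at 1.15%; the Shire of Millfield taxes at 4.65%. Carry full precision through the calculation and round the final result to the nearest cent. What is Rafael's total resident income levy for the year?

€8,066.03

Goldby, 1 January – 15 January 2015: 15 days → €179,000 × 1.15% × 15/365 = €84.5959
The Shire of Millfield, 16 January – 31 December 2015: 350 days → €179,000 × 4.65% × 350/365 = €7,981.4384
Total = €8,066.0342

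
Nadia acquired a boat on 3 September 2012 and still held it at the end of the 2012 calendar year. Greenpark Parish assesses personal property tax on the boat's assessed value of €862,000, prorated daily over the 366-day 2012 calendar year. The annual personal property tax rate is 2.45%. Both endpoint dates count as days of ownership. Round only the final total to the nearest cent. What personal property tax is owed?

€6,924.26

Days held (3 September – 31 December 2012): 120 out of 366
Tax = €862,000 × 2.45% × 120/366 = €6,924.2623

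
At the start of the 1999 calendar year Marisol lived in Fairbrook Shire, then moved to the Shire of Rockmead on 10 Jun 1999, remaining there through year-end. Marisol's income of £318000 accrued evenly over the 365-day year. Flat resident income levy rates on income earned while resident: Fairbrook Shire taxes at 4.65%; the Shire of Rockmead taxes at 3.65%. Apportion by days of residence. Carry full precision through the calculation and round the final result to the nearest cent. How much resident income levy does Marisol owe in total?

Fairbrook Shire, 1 Jan – 9 Jun 1999: 160 days → £318000 × 4.65% × 160/365 = £6481.9726
The Shire of Rockmead, 10 Jun – 31 Dec 1999: 205 days → £318000 × 3.65% × 205/365 = £6519.0000
Total = £13000.9726

£13000.97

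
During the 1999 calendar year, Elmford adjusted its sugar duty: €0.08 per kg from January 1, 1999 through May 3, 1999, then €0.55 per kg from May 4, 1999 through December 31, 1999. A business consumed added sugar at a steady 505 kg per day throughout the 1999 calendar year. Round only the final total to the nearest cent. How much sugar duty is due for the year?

January 1 – May 3, 1999: 123 days × 505 kg/day = 62,115 kg at €0.08/kg → €4,969.20
May 4 – December 31, 1999: 242 days × 505 kg/day = 122,210 kg at €0.55/kg → €67,215.50

€72,184.70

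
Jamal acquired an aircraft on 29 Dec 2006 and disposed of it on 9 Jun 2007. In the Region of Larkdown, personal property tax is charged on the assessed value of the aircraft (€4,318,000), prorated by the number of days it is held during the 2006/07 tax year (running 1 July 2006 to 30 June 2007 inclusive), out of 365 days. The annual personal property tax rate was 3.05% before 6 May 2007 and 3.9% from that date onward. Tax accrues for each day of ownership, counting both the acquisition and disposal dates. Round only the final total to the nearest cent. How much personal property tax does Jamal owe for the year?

€62,332.99

29 Dec 2006 – 5 May 2007: 128 days at 3.05% → €4,318,000 × 3.05% × 128/365 = €46,184.8548
6 May – 9 Jun 2007: 35 days at 3.9% → €4,318,000 × 3.9% × 35/365 = €16,148.1370
Total = €62,332.9918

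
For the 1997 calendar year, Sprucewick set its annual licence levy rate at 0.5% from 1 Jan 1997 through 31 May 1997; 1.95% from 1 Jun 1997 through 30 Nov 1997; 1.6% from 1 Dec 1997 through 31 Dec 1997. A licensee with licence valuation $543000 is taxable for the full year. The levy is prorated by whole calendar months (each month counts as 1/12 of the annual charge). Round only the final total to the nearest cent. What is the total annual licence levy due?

$7149.50

1 Jan – 31 May 1997: 5 months at 0.5% → $543000 × 0.5% × 5/12 = $1131.2500
1 Jun – 30 Nov 1997: 6 months at 1.95% → $543000 × 1.95% × 6/12 = $5294.2500
1 Dec – 31 Dec 1997: 1 month at 1.6% → $543000 × 1.6% × 1/12 = $724.0000
Total = $7149.5000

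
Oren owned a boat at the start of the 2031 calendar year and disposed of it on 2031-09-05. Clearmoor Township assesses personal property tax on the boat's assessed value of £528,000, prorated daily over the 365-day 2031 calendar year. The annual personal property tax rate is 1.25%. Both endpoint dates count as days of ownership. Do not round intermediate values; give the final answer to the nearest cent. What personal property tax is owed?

£4,484.38

Days held (2031-01-01 to 2031-09-05): 248 out of 365
Tax = £528,000 × 1.25% × 248/365 = £4,484.3836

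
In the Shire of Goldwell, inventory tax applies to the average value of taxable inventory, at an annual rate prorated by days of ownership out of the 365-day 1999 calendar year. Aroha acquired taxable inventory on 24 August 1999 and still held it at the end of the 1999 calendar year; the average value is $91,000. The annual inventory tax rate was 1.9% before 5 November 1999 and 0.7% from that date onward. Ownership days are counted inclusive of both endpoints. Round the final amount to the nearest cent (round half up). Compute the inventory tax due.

24 August – 4 November 1999: 73 days at 1.9% → $91,000 × 1.9% × 73/365 = $345.8000
5 November – 31 December 1999: 57 days at 0.7% → $91,000 × 0.7% × 57/365 = $99.4767
Total = $445.2767

$445.28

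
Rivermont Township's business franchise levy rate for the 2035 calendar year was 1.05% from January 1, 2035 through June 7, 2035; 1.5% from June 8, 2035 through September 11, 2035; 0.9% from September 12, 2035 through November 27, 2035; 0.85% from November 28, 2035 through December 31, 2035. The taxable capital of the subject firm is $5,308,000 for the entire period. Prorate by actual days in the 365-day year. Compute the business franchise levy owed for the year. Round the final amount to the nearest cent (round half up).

January 1 – June 7, 2035: 158 days at 1.05% → $5,308,000 × 1.05% × 158/365 = $24,125.9507
June 8 – September 11, 2035: 96 days at 1.5% → $5,308,000 × 1.5% × 96/365 = $20,941.1507
September 12 – November 27, 2035: 77 days at 0.9% → $5,308,000 × 0.9% × 77/365 = $10,077.9288
November 28 – December 31, 2035: 34 days at 0.85% → $5,308,000 × 0.85% × 34/365 = $4,202.7726
Total = $59,347.8027

$59,347.80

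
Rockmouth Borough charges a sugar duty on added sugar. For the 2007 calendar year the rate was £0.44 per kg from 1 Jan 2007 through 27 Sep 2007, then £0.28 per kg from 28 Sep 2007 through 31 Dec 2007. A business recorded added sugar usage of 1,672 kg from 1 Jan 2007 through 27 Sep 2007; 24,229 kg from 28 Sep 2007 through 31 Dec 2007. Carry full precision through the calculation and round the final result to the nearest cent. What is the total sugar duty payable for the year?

£7,519.80

1 Jan – 27 Sep 2007: 1,672 kg at £0.44/kg → £735.68
28 Sep – 31 Dec 2007: 24,229 kg at £0.28/kg → £6,784.12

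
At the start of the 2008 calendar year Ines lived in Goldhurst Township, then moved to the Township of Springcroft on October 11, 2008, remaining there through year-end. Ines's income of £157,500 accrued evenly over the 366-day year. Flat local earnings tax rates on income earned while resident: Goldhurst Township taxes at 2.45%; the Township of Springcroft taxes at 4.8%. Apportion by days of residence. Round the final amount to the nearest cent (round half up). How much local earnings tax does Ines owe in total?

£4,687.99

Goldhurst Township, January 1 – October 10, 2008: 284 days → £157,500 × 2.45% × 284/366 = £2,994.2213
The Township of Springcroft, October 11 – December 31, 2008: 82 days → £157,500 × 4.8% × 82/366 = £1,693.7705
Total = £4,687.9918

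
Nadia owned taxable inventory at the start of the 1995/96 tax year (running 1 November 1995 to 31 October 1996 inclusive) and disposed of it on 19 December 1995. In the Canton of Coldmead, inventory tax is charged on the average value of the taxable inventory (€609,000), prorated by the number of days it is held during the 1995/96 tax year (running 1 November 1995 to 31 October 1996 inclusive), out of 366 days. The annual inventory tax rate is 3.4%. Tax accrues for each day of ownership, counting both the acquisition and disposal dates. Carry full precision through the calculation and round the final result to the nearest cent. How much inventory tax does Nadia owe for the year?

Days held (1 November – 19 December 1995): 49 out of 366
Tax = €609,000 × 3.4% × 49/366 = €2,772.1148

€2,772.11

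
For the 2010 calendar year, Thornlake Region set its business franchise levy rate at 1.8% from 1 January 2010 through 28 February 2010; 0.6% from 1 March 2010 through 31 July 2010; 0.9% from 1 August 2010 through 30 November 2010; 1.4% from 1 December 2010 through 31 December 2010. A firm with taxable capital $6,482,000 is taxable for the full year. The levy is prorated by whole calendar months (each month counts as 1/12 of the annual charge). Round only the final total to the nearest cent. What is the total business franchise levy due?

$62,659.33

1 January – 28 February 2010: 2 months at 1.8% → $6,482,000 × 1.8% × 2/12 = $19,446.0000
1 March – 31 July 2010: 5 months at 0.6% → $6,482,000 × 0.6% × 5/12 = $16,205.0000
1 August – 30 November 2010: 4 months at 0.9% → $6,482,000 × 0.9% × 4/12 = $19,446.0000
1 December – 31 December 2010: 1 month at 1.4% → $6,482,000 × 1.4% × 1/12 = $7,562.3333
Total = $62,659.3333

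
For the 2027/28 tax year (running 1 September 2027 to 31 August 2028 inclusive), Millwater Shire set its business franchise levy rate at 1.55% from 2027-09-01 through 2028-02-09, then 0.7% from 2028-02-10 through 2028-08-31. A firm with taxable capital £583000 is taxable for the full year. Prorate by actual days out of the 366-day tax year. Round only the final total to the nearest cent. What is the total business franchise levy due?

£6274.42

2027-09-01 to 2028-02-09: 162 days at 1.55% → £583000 × 1.55% × 162/366 = £3999.7623
2028-02-10 to 2028-08-31: 204 days at 0.7% → £583000 × 0.7% × 204/366 = £2274.6557
Total = £6274.4180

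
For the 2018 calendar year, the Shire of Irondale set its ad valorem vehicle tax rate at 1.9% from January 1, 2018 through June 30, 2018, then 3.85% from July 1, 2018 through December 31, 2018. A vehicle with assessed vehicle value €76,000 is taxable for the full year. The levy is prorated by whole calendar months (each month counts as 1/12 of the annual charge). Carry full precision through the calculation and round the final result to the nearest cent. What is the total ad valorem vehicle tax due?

January 1 – June 30, 2018: 6 months at 1.9% → €76,000 × 1.9% × 6/12 = €722.0000
July 1 – December 31, 2018: 6 months at 3.85% → €76,000 × 3.85% × 6/12 = €1,463.0000
Total = €2,185.0000

€2,185.00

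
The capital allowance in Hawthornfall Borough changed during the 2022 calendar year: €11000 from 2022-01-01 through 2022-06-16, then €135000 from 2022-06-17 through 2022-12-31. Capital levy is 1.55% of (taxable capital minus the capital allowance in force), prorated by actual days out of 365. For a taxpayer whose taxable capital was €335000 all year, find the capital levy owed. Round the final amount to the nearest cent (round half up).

€3979.38

2022-01-01 to 2022-06-16: 167 days, exemption €11000 → (€335000 − €11000) × 1.55% × 167/365 = €2297.7370
2022-06-17 to 2022-12-31: 198 days, exemption €135000 → (€335000 − €135000) × 1.55% × 198/365 = €1681.6438
Total = €3979.3808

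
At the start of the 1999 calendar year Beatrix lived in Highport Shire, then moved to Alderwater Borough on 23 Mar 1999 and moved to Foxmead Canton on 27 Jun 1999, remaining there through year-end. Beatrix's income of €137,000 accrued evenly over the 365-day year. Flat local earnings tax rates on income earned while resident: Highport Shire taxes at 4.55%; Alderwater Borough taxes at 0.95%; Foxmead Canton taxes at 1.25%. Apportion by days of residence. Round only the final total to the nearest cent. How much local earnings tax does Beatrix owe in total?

Highport Shire, 1 Jan – 22 Mar 1999: 81 days → €137,000 × 4.55% × 81/365 = €1,383.3247
Alderwater Borough, 23 Mar – 26 Jun 1999: 96 days → €137,000 × 0.95% × 96/365 = €342.3123
Foxmead Canton, 27 Jun – 31 Dec 1999: 188 days → €137,000 × 1.25% × 188/365 = €882.0548
Total = €2,607.6918

€2,607.69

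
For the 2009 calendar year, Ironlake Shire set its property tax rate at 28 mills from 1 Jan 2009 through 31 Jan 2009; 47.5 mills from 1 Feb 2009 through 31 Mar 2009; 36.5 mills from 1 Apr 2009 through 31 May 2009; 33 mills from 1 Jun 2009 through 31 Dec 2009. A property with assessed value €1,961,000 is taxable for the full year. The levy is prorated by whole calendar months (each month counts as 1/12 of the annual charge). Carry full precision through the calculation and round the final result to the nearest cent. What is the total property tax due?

1 Jan – 31 Jan 2009: 1 month at 28 mills → €1,961,000 × 2.8% × 1/12 = €4,575.6667
1 Feb – 31 Mar 2009: 2 months at 47.5 mills → €1,961,000 × 4.75% × 2/12 = €15,524.5833
1 Apr – 31 May 2009: 2 months at 36.5 mills → €1,961,000 × 3.65% × 2/12 = €11,929.4167
1 Jun – 31 Dec 2009: 7 months at 33 mills → €1,961,000 × 3.3% × 7/12 = €37,749.2500
Total = €69,778.9167

€69,778.92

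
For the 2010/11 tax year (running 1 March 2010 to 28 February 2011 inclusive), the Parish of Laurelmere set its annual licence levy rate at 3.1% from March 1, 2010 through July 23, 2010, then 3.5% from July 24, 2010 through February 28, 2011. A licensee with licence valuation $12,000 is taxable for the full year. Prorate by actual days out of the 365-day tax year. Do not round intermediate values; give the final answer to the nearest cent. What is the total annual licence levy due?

$400.93

March 1 – July 23, 2010: 145 days at 3.1% → $12,000 × 3.1% × 145/365 = $147.7808
July 24, 2010 – February 28, 2011: 220 days at 3.5% → $12,000 × 3.5% × 220/365 = $253.1507
Total = $400.9315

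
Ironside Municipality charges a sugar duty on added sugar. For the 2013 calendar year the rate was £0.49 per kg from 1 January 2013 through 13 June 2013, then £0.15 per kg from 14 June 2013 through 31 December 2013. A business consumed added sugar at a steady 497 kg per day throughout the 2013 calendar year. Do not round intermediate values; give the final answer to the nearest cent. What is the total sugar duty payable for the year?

£54,923.47

1 January – 13 June 2013: 164 days × 497 kg/day = 81,508 kg at £0.49/kg → £39,938.92
14 June – 31 December 2013: 201 days × 497 kg/day = 99,897 kg at £0.15/kg → £14,984.55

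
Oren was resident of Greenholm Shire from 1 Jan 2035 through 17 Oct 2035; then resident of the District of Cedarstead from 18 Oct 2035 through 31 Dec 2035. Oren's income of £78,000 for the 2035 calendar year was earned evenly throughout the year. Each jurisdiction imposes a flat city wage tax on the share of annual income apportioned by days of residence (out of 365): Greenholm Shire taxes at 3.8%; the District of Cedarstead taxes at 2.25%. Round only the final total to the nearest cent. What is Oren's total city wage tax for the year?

£2,715.58

Greenholm Shire, 1 Jan – 17 Oct 2035: 290 days → £78,000 × 3.8% × 290/365 = £2,354.9589
The District of Cedarstead, 18 Oct – 31 Dec 2035: 75 days → £78,000 × 2.25% × 75/365 = £360.6164
Total = £2,715.5753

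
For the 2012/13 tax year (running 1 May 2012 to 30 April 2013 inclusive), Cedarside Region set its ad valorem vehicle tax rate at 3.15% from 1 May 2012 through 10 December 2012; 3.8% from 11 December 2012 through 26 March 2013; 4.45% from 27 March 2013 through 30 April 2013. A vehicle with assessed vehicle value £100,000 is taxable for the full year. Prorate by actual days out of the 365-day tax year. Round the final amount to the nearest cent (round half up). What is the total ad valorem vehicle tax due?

£3,463.42

1 May – 10 December 2012: 224 days at 3.15% → £100,000 × 3.15% × 224/365 = £1,933.1507
11 December 2012 – 26 March 2013: 106 days at 3.8% → £100,000 × 3.8% × 106/365 = £1,103.5616
27 March – 30 April 2013: 35 days at 4.45% → £100,000 × 4.45% × 35/365 = £426.7123
Total = £3,463.4247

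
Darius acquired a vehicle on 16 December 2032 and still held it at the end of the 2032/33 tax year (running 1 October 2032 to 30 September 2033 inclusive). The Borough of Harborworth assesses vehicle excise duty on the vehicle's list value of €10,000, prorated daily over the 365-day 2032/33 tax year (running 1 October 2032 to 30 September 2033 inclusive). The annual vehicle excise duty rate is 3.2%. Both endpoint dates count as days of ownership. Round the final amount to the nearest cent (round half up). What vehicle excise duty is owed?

€253.37

Days held (16 December 2032 – 30 September 2033): 289 out of 365
Tax = €10,000 × 3.2% × 289/365 = €253.3699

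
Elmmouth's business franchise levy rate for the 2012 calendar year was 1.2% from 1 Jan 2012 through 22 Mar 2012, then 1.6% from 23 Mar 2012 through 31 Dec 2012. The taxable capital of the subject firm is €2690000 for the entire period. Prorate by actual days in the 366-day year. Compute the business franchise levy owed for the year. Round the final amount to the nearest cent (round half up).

1 Jan – 22 Mar 2012: 82 days at 1.2% → €2690000 × 1.2% × 82/366 = €7232.1311
23 Mar – 31 Dec 2012: 284 days at 1.6% → €2690000 × 1.6% × 284/366 = €33397.1585
Total = €40629.2896

€40629.29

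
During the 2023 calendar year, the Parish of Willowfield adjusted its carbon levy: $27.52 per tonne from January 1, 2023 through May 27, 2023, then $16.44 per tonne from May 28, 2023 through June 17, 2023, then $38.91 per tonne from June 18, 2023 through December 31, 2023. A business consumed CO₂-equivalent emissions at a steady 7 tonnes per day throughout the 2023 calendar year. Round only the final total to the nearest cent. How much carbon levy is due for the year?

January 1 – May 27, 2023: 147 days × 7 tonnes/day = 1,029 tonnes at $27.52/tonne → $28,318.08
May 28 – June 17, 2023: 21 days × 7 tonnes/day = 147 tonnes at $16.44/tonne → $2,416.68
June 18 – December 31, 2023: 197 days × 7 tonnes/day = 1,379 tonnes at $38.91/tonne → $53,656.89

$84,391.65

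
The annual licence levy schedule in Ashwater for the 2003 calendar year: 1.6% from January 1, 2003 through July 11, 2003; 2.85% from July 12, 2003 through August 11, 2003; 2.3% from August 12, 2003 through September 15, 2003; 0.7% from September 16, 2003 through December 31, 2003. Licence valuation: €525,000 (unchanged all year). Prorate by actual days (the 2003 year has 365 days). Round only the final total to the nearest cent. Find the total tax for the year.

January 1 – July 11, 2003: 192 days at 1.6% → €525,000 × 1.6% × 192/365 = €4,418.6301
July 12 – August 11, 2003: 31 days at 2.85% → €525,000 × 2.85% × 31/365 = €1,270.7877
August 12 – September 15, 2003: 35 days at 2.3% → €525,000 × 2.3% × 35/365 = €1,157.8767
September 16 – December 31, 2003: 107 days at 0.7% → €525,000 × 0.7% × 107/365 = €1,077.3288
Total = €7,924.6233

€7,924.62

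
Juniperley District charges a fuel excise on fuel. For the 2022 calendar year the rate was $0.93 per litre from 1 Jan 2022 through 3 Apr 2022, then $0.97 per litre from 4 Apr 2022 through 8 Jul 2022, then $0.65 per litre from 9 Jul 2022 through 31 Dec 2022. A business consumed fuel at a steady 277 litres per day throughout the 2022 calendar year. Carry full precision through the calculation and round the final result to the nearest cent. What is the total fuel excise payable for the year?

1 Jan – 3 Apr 2022: 93 days × 277 litres/day = 25,761 litres at $0.93/litre → $23,957.73
4 Apr – 8 Jul 2022: 96 days × 277 litres/day = 26,592 litres at $0.97/litre → $25,794.24
9 Jul – 31 Dec 2022: 176 days × 277 litres/day = 48,752 litres at $0.65/litre → $31,688.80

$81,440.77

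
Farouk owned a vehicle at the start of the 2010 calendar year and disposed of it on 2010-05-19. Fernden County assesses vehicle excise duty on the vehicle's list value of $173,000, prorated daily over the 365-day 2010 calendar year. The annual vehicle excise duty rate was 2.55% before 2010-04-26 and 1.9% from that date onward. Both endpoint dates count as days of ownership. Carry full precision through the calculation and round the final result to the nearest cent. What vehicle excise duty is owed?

2010-01-01 to 2010-04-25: 115 days at 2.55% → $173,000 × 2.55% × 115/365 = $1,389.9247
2010-04-26 to 2010-05-19: 24 days at 1.9% → $173,000 × 1.9% × 24/365 = $216.1315
Total = $1,606.0562

$1,606.06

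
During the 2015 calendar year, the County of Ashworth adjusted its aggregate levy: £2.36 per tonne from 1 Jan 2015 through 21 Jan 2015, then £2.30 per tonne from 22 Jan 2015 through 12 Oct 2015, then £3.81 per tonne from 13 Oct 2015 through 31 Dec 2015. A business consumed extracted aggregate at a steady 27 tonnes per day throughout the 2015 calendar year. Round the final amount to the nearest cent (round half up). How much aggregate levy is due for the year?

£25,962.12

1 Jan – 21 Jan 2015: 21 days × 27 tonnes/day = 567 tonnes at £2.36/tonne → £1,338.12
22 Jan – 12 Oct 2015: 264 days × 27 tonnes/day = 7,128 tonnes at £2.30/tonne → £16,394.40
13 Oct – 31 Dec 2015: 80 days × 27 tonnes/day = 2,160 tonnes at £3.81/tonne → £8,229.60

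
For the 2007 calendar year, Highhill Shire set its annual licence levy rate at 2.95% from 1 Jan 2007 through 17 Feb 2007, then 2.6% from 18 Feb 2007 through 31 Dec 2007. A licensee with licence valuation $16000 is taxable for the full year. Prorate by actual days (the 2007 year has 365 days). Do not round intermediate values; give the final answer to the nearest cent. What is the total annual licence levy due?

1 Jan – 17 Feb 2007: 48 days at 2.95% → $16000 × 2.95% × 48/365 = $62.0712
18 Feb – 31 Dec 2007: 317 days at 2.6% → $16000 × 2.6% × 317/365 = $361.2932
Total = $423.3644

$423.36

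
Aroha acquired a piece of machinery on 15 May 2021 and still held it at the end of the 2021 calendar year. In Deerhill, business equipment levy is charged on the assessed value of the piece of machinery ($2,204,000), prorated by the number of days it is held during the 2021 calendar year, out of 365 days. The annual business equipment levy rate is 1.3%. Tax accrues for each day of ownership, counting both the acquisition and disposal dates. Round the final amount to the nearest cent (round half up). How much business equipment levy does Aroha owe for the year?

Days held (15 May – 31 Dec 2021): 231 out of 365
Tax = $2,204,000 × 1.3% × 231/365 = $18,133.1836

$18,133.18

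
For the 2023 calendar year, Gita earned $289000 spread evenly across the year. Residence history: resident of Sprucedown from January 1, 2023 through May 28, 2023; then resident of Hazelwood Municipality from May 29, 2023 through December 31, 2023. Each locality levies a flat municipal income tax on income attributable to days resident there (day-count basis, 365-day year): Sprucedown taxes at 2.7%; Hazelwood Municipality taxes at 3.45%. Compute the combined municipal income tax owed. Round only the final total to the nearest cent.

$9091.62

Sprucedown, January 1 – May 28, 2023: 148 days → $289000 × 2.7% × 148/365 = $3163.9562
Hazelwood Municipality, May 29 – December 31, 2023: 217 days → $289000 × 3.45% × 217/365 = $5927.6671
Total = $9091.6233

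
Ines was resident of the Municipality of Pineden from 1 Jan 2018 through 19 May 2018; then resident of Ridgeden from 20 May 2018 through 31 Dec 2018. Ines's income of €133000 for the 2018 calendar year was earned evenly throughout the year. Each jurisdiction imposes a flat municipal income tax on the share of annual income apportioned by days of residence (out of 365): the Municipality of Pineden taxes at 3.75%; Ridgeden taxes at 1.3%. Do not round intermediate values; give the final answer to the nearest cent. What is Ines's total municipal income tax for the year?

The Municipality of Pineden, 1 Jan – 19 May 2018: 139 days → €133000 × 3.75% × 139/365 = €1899.3493
Ridgeden, 20 May – 31 Dec 2018: 226 days → €133000 × 1.3% × 226/365 = €1070.5589
Total = €2969.9082

€2969.91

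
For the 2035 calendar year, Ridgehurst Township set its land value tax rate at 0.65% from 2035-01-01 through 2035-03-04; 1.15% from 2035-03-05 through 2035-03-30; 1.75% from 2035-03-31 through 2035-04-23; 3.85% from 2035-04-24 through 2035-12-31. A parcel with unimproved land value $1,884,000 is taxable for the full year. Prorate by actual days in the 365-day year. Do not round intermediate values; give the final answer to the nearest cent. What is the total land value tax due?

2035-01-01 to 2035-03-04: 63 days at 0.65% → $1,884,000 × 0.65% × 63/365 = $2,113.6932
2035-03-05 to 2035-03-30: 26 days at 1.15% → $1,884,000 × 1.15% × 26/365 = $1,543.3315
2035-03-31 to 2035-04-23: 24 days at 1.75% → $1,884,000 × 1.75% × 24/365 = $2,167.8904
2035-04-24 to 2035-12-31: 252 days at 3.85% → $1,884,000 × 3.85% × 252/365 = $50,078.2685
Total = $55,903.1836

$55,903.18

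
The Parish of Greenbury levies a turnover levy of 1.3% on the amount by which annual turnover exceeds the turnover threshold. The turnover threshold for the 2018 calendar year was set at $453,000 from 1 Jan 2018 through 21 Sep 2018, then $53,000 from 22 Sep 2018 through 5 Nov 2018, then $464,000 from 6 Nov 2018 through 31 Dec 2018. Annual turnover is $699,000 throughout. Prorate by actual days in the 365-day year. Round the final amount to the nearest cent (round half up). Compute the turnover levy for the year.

1 Jan – 21 Sep 2018: 264 days, exemption $453,000 → ($699,000 − $453,000) × 1.3% × 264/365 = $2,313.0740
22 Sep – 5 Nov 2018: 45 days, exemption $53,000 → ($699,000 − $53,000) × 1.3% × 45/365 = $1,035.3699
6 Nov – 31 Dec 2018: 56 days, exemption $464,000 → ($699,000 − $464,000) × 1.3% × 56/365 = $468.7123
Total = $3,817.1562

$3,817.16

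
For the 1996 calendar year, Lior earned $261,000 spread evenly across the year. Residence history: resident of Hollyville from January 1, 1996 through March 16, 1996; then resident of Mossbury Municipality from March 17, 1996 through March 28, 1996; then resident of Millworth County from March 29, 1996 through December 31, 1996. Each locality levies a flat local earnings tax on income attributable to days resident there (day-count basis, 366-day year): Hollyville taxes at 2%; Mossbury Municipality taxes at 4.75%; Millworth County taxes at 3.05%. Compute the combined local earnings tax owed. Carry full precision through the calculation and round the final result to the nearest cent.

$7,536.91

Hollyville, January 1 – March 16, 1996: 76 days → $261,000 × 2% × 76/366 = $1,083.9344
Mossbury Municipality, March 17 – March 28, 1996: 12 days → $261,000 × 4.75% × 12/366 = $406.4754
Millworth County, March 29 – December 31, 1996: 278 days → $261,000 × 3.05% × 278/366 = $6,046.5000
Total = $7,536.9098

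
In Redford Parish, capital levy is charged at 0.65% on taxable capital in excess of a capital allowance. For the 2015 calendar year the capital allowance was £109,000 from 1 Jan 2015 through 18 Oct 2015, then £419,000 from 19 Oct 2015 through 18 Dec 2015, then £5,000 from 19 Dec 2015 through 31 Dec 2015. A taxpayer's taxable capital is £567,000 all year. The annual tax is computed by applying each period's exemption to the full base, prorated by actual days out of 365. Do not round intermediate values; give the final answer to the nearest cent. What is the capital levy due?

1 Jan – 18 Oct 2015: 291 days, exemption £109,000 → (£567,000 − £109,000) × 0.65% × 291/365 = £2,373.4438
19 Oct – 18 Dec 2015: 61 days, exemption £419,000 → (£567,000 − £419,000) × 0.65% × 61/365 = £160.7726
19 Dec – 31 Dec 2015: 13 days, exemption £5,000 → (£567,000 − £5,000) × 0.65% × 13/365 = £130.1068
Total = £2,664.3233

£2,664.32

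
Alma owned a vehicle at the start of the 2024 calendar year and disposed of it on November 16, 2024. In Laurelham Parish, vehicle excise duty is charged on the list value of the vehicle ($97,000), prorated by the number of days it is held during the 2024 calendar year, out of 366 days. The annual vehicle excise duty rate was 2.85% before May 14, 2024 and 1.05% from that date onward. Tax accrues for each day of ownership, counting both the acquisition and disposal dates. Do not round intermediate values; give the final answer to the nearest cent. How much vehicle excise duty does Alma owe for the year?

$1,532.52

January 1 – May 13, 2024: 134 days at 2.85% → $97,000 × 2.85% × 134/366 = $1,012.1393
May 14 – November 16, 2024: 187 days at 1.05% → $97,000 × 1.05% × 187/366 = $520.3811
Total = $1,532.5205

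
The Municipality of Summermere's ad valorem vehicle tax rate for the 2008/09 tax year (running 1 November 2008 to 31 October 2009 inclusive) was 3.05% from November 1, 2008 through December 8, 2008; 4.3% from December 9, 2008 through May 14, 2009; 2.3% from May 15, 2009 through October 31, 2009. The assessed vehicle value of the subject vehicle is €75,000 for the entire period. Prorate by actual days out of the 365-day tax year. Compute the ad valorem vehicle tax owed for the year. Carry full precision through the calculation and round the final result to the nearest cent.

€2,428.77

November 1 – December 8, 2008: 38 days at 3.05% → €75,000 × 3.05% × 38/365 = €238.1507
December 9, 2008 – May 14, 2009: 157 days at 4.3% → €75,000 × 4.3% × 157/365 = €1,387.1918
May 15 – October 31, 2009: 170 days at 2.3% → €75,000 × 2.3% × 170/365 = €803.4247
Total = €2,428.7671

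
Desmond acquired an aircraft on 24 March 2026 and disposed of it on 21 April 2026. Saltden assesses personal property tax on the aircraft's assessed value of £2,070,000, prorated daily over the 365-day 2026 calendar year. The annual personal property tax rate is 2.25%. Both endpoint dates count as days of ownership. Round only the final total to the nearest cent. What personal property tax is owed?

£3,700.48

Days held (24 March – 21 April 2026): 29 out of 365
Tax = £2,070,000 × 2.25% × 29/365 = £3,700.4795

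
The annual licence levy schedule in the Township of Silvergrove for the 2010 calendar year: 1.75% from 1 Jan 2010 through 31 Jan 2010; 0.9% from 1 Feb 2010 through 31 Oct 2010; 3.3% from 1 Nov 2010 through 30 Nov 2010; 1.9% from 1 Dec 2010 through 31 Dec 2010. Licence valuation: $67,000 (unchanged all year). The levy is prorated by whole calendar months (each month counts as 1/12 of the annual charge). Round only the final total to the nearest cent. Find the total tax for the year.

$840.29

1 Jan – 31 Jan 2010: 1 month at 1.75% → $67,000 × 1.75% × 1/12 = $97.7083
1 Feb – 31 Oct 2010: 9 months at 0.9% → $67,000 × 0.9% × 9/12 = $452.2500
1 Nov – 30 Nov 2010: 1 month at 3.3% → $67,000 × 3.3% × 1/12 = $184.2500
1 Dec – 31 Dec 2010: 1 month at 1.9% → $67,000 × 1.9% × 1/12 = $106.0833
Total = $840.2917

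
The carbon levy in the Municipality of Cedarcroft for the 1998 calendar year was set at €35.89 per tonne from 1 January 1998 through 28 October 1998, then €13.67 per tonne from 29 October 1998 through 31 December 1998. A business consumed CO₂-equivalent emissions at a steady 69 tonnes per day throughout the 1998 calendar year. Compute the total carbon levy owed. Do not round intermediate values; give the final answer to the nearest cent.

€805,766.13

1 January – 28 October 1998: 301 days × 69 tonnes/day = 20,769 tonnes at €35.89/tonne → €745,399.41
29 October – 31 December 1998: 64 days × 69 tonnes/day = 4,416 tonnes at €13.67/tonne → €60,366.72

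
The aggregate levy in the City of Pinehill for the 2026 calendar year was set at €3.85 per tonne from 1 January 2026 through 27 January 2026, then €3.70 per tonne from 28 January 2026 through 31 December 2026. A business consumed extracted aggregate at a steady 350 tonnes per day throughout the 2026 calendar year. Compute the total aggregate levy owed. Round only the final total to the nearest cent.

1 January – 27 January 2026: 27 days × 350 tonnes/day = 9,450 tonnes at €3.85/tonne → €36382.50
28 January – 31 December 2026: 338 days × 350 tonnes/day = 118,300 tonnes at €3.70/tonne → €437710.00

€474092.50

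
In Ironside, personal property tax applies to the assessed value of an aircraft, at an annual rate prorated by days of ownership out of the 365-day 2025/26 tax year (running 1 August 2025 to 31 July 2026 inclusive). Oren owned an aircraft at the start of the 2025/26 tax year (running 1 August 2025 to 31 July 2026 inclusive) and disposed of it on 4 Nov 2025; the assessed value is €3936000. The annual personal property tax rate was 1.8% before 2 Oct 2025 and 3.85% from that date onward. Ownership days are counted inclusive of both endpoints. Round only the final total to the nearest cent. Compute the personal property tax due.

1 Aug – 1 Oct 2025: 62 days at 1.8% → €3936000 × 1.8% × 62/365 = €12034.4548
2 Oct – 4 Nov 2025: 34 days at 3.85% → €3936000 × 3.85% × 34/365 = €14115.6822
Total = €26150.1370

€26150.14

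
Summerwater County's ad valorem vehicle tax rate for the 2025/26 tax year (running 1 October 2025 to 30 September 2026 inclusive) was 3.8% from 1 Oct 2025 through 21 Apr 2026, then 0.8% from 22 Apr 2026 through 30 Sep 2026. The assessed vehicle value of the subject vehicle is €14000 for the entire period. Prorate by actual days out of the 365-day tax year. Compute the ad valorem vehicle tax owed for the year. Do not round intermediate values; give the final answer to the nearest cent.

1 Oct 2025 – 21 Apr 2026: 203 days at 3.8% → €14000 × 3.8% × 203/365 = €295.8795
22 Apr – 30 Sep 2026: 162 days at 0.8% → €14000 × 0.8% × 162/365 = €49.7096
Total = €345.5890

€345.59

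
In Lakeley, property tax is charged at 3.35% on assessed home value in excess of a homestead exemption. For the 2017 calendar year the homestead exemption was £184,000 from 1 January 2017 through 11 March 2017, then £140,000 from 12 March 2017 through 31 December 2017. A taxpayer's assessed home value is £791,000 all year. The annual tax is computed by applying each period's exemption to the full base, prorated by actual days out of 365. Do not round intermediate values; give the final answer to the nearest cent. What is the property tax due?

£21,525.82

1 January – 11 March 2017: 70 days, exemption £184,000 → (£791,000 − £184,000) × 3.35% × 70/365 = £3,899.7671
12 March – 31 December 2017: 295 days, exemption £140,000 → (£791,000 − £140,000) × 3.35% × 295/365 = £17,626.0479
Total = £21,525.8151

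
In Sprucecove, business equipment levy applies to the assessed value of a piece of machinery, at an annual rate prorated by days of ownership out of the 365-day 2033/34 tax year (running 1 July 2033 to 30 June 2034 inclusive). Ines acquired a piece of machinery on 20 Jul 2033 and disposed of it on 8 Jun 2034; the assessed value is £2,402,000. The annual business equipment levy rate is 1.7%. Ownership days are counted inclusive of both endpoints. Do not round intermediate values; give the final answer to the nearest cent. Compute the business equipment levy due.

£36,247.17

Days held (20 Jul 2033 – 8 Jun 2034): 324 out of 365
Tax = £2,402,000 × 1.7% × 324/365 = £36,247.1671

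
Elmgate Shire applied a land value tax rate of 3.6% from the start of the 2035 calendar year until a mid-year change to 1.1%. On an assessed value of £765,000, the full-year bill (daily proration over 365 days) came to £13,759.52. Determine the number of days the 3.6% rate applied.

Let d = days at the first rate; then 365 − d days at the second rate.
£765,000 × [3.6%·d + 1.1%·(365−d)] / 365 = £13,759.52
Solving gives d = 102, so the new rate took effect on April 13, 2035.

102 days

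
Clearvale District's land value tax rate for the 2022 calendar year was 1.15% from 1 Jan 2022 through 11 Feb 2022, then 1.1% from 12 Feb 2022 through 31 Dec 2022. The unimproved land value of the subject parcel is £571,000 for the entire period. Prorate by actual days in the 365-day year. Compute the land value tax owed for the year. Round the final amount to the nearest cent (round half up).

£6,313.85

1 Jan – 11 Feb 2022: 42 days at 1.15% → £571,000 × 1.15% × 42/365 = £755.5973
12 Feb – 31 Dec 2022: 323 days at 1.1% → £571,000 × 1.1% × 323/365 = £5,558.2548
Total = £6,313.8521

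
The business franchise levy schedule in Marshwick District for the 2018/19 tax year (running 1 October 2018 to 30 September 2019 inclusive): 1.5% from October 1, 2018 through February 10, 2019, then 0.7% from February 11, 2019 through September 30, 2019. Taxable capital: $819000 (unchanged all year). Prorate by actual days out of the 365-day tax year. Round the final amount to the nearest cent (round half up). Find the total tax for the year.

$8120.44

October 1, 2018 – February 10, 2019: 133 days at 1.5% → $819000 × 1.5% × 133/365 = $4476.4521
February 11 – September 30, 2019: 232 days at 0.7% → $819000 × 0.7% × 232/365 = $3643.9890
Total = $8120.4411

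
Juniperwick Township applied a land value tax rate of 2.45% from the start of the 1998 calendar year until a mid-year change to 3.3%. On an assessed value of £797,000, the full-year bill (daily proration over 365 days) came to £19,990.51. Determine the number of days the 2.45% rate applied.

340 days

Let d = days at the first rate; then 365 − d days at the second rate.
£797,000 × [2.45%·d + 3.3%·(365−d)] / 365 = £19,990.51
Solving gives d = 340, so the new rate took effect on 7 Dec 1998.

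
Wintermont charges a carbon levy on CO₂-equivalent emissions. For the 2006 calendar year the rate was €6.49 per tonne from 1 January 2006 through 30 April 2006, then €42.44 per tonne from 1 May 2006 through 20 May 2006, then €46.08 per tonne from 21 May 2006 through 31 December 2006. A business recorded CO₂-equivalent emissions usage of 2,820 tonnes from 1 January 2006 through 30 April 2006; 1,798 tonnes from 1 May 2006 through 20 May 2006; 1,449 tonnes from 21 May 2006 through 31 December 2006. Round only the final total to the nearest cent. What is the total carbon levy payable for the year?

1 January – 30 April 2006: 2,820 tonnes at €6.49/tonne → €18,301.80
1 May – 20 May 2006: 1,798 tonnes at €42.44/tonne → €76,307.12
21 May – 31 December 2006: 1,449 tonnes at €46.08/tonne → €66,769.92

€161,378.84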